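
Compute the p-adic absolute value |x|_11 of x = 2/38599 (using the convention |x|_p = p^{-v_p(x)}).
|2/38599|_11 = 1331

Step 1 — compute v_11(x) by factoring powers of 11 out of the numerator and denominator: v_11(2/38599) = -3. Step 2 — apply |x|_p = p^{-v_p(x)} = 11^{3} = 1331.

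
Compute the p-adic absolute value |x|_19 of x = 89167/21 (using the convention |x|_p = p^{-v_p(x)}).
|89167/21|_19 = 1/6859

Step 1 — compute v_19(x) by factoring powers of 19 out of the numerator and denominator: v_19(89167/21) = 3. Step 2 — apply |x|_p = p^{-v_p(x)} = 19^{-3} = 1/6859.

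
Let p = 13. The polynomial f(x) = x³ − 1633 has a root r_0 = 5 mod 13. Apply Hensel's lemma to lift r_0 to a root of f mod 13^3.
r_2 = 2150 (mod 2197)

Hensel: r_{i+1} = r_i − f(r_i)/f′(r_i) mod 13^{i+2}, where f′(x) = 3x². Iterate:
  r_0 = 5 (mod 13)
  r_1 = 122 (mod 169)
  r_2 = 2150 (mod 2197)
Final: r = 2150 with f(r) ≡ 0 mod 13^3.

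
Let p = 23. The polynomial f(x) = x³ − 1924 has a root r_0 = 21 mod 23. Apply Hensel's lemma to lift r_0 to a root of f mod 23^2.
r_1 = 159 (mod 529)

Hensel: r_{i+1} = r_i − f(r_i)/f′(r_i) mod 23^{i+2}, where f′(x) = 3x². Iterate:
  r_0 = 21 (mod 23)
  r_1 = 159 (mod 529)
Final: r = 159 with f(r) ≡ 0 mod 23^2.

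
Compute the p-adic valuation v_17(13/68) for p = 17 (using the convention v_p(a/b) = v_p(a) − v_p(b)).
v_17(13/68) = -1

Factor powers of 17 from the numerator and denominator of the reduced fraction: 13 = 17^0 · 13 and 68 = 17^1 · 4. Apply v_p(a/b) = v_p(a) − v_p(b): v_17(13/68) = 0 − 1 = -1.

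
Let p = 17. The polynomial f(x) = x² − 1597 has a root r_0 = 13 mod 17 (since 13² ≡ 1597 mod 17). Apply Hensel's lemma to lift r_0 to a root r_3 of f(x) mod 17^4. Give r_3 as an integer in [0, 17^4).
r_3 = 31769 (mod 83521)

Hensel's recurrence: r_{i+1} = r_i − f(r_i)·(f′(r_i))^{-1} mod 17^{i+2}, with f′(x) = 2x. Iterate:
  r_0 = 13 (mod 17)
  r_1 = 268 (mod 289)
  r_2 = 2291 (mod 4913)
  r_3 = 31769 (mod 83521)
Final: r_3 = 31769, and one checks f(r_3) ≡ 0 mod 17^4.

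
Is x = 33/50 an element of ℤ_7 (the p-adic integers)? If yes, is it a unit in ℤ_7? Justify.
x ∈ ℤ_7^× (unit); v_7(x) = 0

ℤ_7 = {x ∈ ℚ_7 : v_7(x) ≥ 0} and ℤ_7^× = {x ∈ ℤ_7 : v_7(x) = 0}. Here v_7(33/50) = v_7(num) − v_7(den) = 0; compare against these criteria.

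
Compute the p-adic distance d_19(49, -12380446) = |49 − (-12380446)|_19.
d_19(49, -12380446) = 1/2476099

Step 1 — x − y = 49 − (-12380446) = 12380495. Step 2 — v_19(12380495) = 5 (factor: 12380495 = (19^5 · 5); the sign does not affect v_p). Step 3 — |x − y|_19 = 19^{-5} = 1/2476099.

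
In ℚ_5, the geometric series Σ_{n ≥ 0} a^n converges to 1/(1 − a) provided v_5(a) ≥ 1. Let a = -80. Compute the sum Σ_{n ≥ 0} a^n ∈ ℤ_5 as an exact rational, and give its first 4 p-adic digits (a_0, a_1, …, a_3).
Σ a^n = 1/(1 − a) = 1/81;  first 4 digits = (1, 4, 2, 4)

v_5(a) = 1 ≥ 1, so the series converges in ℤ_5 to 1/(1 − a) = 1/(1 − (-80)) = 1/81. Expand this rational in ℤ_5: compute digits iteratively via d_i = x_i mod 5, x_{i+1} = (x_i − d_i)/5. The first 4 digits are (1, 4, 2, 4).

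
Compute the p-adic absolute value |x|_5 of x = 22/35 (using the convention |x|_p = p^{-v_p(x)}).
|22/35|_5 = 5

Step 1 — compute v_5(x) by factoring powers of 5 out of the numerator and denominator: v_5(22/35) = -1. Step 2 — apply |x|_p = p^{-v_p(x)} = 5^{1} = 5.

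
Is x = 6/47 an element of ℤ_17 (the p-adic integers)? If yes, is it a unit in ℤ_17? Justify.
x ∈ ℤ_17^× (unit); v_17(x) = 0

ℤ_17 = {x ∈ ℚ_17 : v_17(x) ≥ 0} and ℤ_17^× = {x ∈ ℤ_17 : v_17(x) = 0}. Here v_17(6/47) = v_17(num) − v_17(den) = 0; compare against these criteria.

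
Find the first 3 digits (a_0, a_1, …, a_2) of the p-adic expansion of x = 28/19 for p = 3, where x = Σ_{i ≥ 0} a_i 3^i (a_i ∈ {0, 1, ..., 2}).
(a_0, …, a_2) = (1, 0, 1)

v_3(28/19) = 0 (numerator and denominator both coprime to 3), so x ∈ ℤ_3^×. Compute digits iteratively via a_i = x_i mod 3, x_{i+1} = (x_i − a_i)/3, with x_0 = x:
  x_0 = 28/19;  a_0 = 1;  x_1 = (x_0 − 1)/3 = 3/19
  x_1 = 3/19;  a_1 = 0;  x_2 = (x_1 − 0)/3 = 1/19
  x_2 = 1/19;  a_2 = 1;  x_3 = (x_2 − 1)/3 = -6/19
Digits: (1, 0, 1).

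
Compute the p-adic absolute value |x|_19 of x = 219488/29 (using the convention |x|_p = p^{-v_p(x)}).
|219488/29|_19 = 1/6859

Step 1 — compute v_19(x) by factoring powers of 19 out of the numerator and denominator: v_19(219488/29) = 3. Step 2 — apply |x|_p = p^{-v_p(x)} = 19^{-3} = 1/6859.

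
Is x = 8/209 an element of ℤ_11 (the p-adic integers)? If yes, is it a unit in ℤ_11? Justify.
x ∉ ℤ_11 (v_11(x) = -1 < 0)

ℤ_11 = {x ∈ ℚ_11 : v_11(x) ≥ 0} and ℤ_11^× = {x ∈ ℤ_11 : v_11(x) = 0}. Here v_11(8/209) = v_11(num) − v_11(den) = -1; compare against these criteria.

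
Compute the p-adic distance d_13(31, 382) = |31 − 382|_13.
d_13(31, 382) = 1/13

Step 1 — x − y = 31 − 382 = -351. Step 2 — v_13(-351) = 1 (factor: -351 = −(13^1 · 27); the sign does not affect v_p). Step 3 — |x − y|_13 = 13^{-1} = 1/13.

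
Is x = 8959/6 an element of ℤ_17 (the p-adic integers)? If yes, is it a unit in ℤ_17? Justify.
x ∈ ℤ_17 but not a unit; v_17(x) = 2 > 0

ℤ_17 = {x ∈ ℚ_17 : v_17(x) ≥ 0} and ℤ_17^× = {x ∈ ℤ_17 : v_17(x) = 0}. Here v_17(8959/6) = v_17(num) − v_17(den) = 2; compare against these criteria.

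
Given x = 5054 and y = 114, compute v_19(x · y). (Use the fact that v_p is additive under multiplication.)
v_19(576156) = 3

v_p(x) = 2 (factor: 5054 = 19^2 · 14); v_p(y) = 1 (factor: 114 = 19^1 · 6). Additivity: v_p(xy) = v_p(x) + v_p(y) = 2 + 1 = 3. (Direct check: xy = 576156 = 19^3 · (84).)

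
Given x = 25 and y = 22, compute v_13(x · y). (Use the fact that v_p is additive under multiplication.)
v_13(550) = 0

v_p(x) = 0 (factor: 25 = 13^0 · 25); v_p(y) = 0 (factor: 22 = 13^0 · 22). Additivity: v_p(xy) = v_p(x) + v_p(y) = 0 + 0 = 0. (Direct check: xy = 550 = 13^0 · (550).)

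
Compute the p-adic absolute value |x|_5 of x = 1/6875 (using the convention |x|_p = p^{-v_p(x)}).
|1/6875|_5 = 625

Step 1 — compute v_5(x) by factoring powers of 5 out of the numerator and denominator: v_5(1/6875) = -4. Step 2 — apply |x|_p = p^{-v_p(x)} = 5^{4} = 625.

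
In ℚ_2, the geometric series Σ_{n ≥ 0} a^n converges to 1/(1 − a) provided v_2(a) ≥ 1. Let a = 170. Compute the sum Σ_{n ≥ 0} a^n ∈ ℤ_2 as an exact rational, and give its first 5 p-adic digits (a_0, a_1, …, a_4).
Σ a^n = 1/(1 − a) = -1/169;  first 5 digits = (1, 1, 1, 0, 0)

v_2(a) = 1 ≥ 1, so the series converges in ℤ_2 to 1/(1 − a) = 1/(1 − 170) = -1/169. Expand this rational in ℤ_2: compute digits iteratively via d_i = x_i mod 2, x_{i+1} = (x_i − d_i)/2. The first 5 digits are (1, 1, 1, 0, 0).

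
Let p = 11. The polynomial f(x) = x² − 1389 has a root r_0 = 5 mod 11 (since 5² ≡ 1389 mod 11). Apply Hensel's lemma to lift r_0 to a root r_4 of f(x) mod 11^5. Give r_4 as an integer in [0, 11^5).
r_4 = 18001 (mod 161051)

Hensel's recurrence: r_{i+1} = r_i − f(r_i)·(f′(r_i))^{-1} mod 11^{i+2}, with f′(x) = 2x. Iterate:
  r_0 = 5 (mod 11)
  r_1 = 93 (mod 121)
  r_2 = 698 (mod 1331)
  r_3 = 3360 (mod 14641)
  r_4 = 18001 (mod 161051)
Final: r_4 = 18001, and one checks f(r_4) ≡ 0 mod 11^5.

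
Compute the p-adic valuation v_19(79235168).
v_19(79235168) = 5

v_19(n) is the largest exponent k such that 19^k divides n. Factor out: 79235168 = 19^5 · 32. (Sign doesn't affect v_p.) So v_19(79235168) = 5.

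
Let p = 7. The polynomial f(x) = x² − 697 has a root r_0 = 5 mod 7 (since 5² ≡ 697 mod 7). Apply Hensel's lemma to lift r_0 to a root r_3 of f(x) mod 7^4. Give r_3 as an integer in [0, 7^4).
r_3 = 1846 (mod 2401)

Hensel's recurrence: r_{i+1} = r_i − f(r_i)·(f′(r_i))^{-1} mod 7^{i+2}, with f′(x) = 2x. Iterate:
  r_0 = 5 (mod 7)
  r_1 = 33 (mod 49)
  r_2 = 131 (mod 343)
  r_3 = 1846 (mod 2401)
Final: r_3 = 1846, and one checks f(r_3) ≡ 0 mod 7^4.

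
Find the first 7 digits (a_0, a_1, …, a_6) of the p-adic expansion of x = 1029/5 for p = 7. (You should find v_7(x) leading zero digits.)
(a_0, …, a_6) = (0, 0, 0, 2, 4, 5, 2)

v_7(1029/5) = 3, so a_0 = ... = a_2 = 0. Factor out: x = 7^3 · u with u = 3/5 a unit in ℤ_7. Expand u iteratively via a_{v+i} = u_i mod 7, u_{i+1} = (u_i − a_{v+i})/7:
  u_0 = 3/5;  a_3 = 2;  u_1 = (u_0 − 2)/7 = -1/5
  u_1 = -1/5;  a_4 = 4;  u_2 = (u_1 − 4)/7 = -3/5
  u_2 = -3/5;  a_5 = 5;  u_3 = (u_2 − 5)/7 = -4/5
  u_3 = -4/5;  a_6 = 2;  u_4 = (u_3 − 2)/7 = -2/5
Digits: (0, 0, 0, 2, 4, 5, 2).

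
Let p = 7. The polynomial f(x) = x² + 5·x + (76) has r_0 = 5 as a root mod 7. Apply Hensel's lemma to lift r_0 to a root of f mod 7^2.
r_1 = 26 (mod 49)

Hensel: r_{i+1} = r_i − f(r_i)·(f′(r_i))^{-1} mod 7^{i+2}, f′(x) = 2x + 5. Iterate:
  r_0 = 5 (mod 7)
  r_1 = 26 (mod 49)
Final: r = 26 satisfies f(r) ≡ 0 mod 7^2.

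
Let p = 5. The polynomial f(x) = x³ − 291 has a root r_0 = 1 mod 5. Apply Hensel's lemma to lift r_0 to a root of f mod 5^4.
r_3 = 406 (mod 625)

Hensel: r_{i+1} = r_i − f(r_i)/f′(r_i) mod 5^{i+2}, where f′(x) = 3x². Iterate:
  r_0 = 1 (mod 5)
  r_1 = 6 (mod 25)
  r_2 = 31 (mod 125)
  r_3 = 406 (mod 625)
Final: r = 406 with f(r) ≡ 0 mod 5^4.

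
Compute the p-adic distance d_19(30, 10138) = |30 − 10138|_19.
d_19(30, 10138) = 1/361

Step 1 — x − y = 30 − 10138 = -10108. Step 2 — v_19(-10108) = 2 (factor: -10108 = −(19^2 · 28); the sign does not affect v_p). Step 3 — |x − y|_19 = 19^{-2} = 1/361.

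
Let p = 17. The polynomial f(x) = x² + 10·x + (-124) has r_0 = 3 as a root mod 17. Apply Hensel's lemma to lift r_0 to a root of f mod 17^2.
r_1 = 207 (mod 289)

Hensel: r_{i+1} = r_i − f(r_i)·(f′(r_i))^{-1} mod 17^{i+2}, f′(x) = 2x + 10. Iterate:
  r_0 = 3 (mod 17)
  r_1 = 207 (mod 289)
Final: r = 207 satisfies f(r) ≡ 0 mod 17^2.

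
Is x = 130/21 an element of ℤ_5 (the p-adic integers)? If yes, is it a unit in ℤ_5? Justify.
x ∈ ℤ_5 but not a unit; v_5(x) = 1 > 0

ℤ_5 = {x ∈ ℚ_5 : v_5(x) ≥ 0} and ℤ_5^× = {x ∈ ℤ_5 : v_5(x) = 0}. Here v_5(130/21) = v_5(num) − v_5(den) = 1; compare against these criteria.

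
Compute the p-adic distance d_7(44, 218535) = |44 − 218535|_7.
d_7(44, 218535) = 1/16807

Step 1 — x − y = 44 − 218535 = -218491. Step 2 — v_7(-218491) = 5 (factor: -218491 = −(7^5 · 13); the sign does not affect v_p). Step 3 — |x − y|_7 = 7^{-5} = 1/16807.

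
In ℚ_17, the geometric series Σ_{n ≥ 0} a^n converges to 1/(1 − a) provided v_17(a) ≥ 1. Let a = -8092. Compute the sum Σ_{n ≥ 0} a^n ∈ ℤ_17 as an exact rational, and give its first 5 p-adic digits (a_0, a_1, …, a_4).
Σ a^n = 1/(1 − a) = 1/8093;  first 5 digits = (1, 0, 6, 15, 1)

v_17(a) = 2 ≥ 1, so the series converges in ℤ_17 to 1/(1 − a) = 1/(1 − (-8092)) = 1/8093. Expand this rational in ℤ_17: compute digits iteratively via d_i = x_i mod 17, x_{i+1} = (x_i − d_i)/17. The first 5 digits are (1, 0, 6, 15, 1).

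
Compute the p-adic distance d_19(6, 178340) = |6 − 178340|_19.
d_19(6, 178340) = 1/6859

Step 1 — x − y = 6 − 178340 = -178334. Step 2 — v_19(-178334) = 3 (factor: -178334 = −(19^3 · 26); the sign does not affect v_p). Step 3 — |x − y|_19 = 19^{-3} = 1/6859.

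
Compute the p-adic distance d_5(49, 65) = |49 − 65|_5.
d_5(49, 65) = 1

Step 1 — x − y = 49 − 65 = -16. Step 2 — v_5(-16) = 0 (factor: -16 = −(5^0 · 16); the sign does not affect v_p). Step 3 — |x − y|_5 = 5^{0} = 1.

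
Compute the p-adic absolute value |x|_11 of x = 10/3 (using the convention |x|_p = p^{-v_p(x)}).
|10/3|_11 = 1

Step 1 — compute v_11(x) by factoring powers of 11 out of the numerator and denominator: v_11(10/3) = 0. Step 2 — apply |x|_p = p^{-v_p(x)} = 11^{0} = 1.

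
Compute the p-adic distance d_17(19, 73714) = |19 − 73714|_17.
d_17(19, 73714) = 1/4913

Step 1 — x − y = 19 − 73714 = -73695. Step 2 — v_17(-73695) = 3 (factor: -73695 = −(17^3 · 15); the sign does not affect v_p). Step 3 — |x − y|_17 = 17^{-3} = 1/4913.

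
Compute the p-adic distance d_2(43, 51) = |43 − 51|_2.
d_2(43, 51) = 1/8

Step 1 — x − y = 43 − 51 = -8. Step 2 — v_2(-8) = 3 (factor: -8 = −(2^3 · 1); the sign does not affect v_p). Step 3 — |x − y|_2 = 2^{-3} = 1/8.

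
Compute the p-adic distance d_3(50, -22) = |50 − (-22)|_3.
d_3(50, -22) = 1/9

Step 1 — x − y = 50 − (-22) = 72. Step 2 — v_3(72) = 2 (factor: 72 = (3^2 · 8); the sign does not affect v_p). Step 3 — |x − y|_3 = 3^{-2} = 1/9.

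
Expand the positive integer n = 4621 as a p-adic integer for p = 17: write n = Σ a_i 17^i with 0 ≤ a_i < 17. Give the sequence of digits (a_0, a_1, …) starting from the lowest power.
(a_0, a_1, …) = (14, 16, 15)

Repeated division by 17 gives the digits low-to-high: 4621 = 14 + 16·17^1 + 15·17^2. Digit sequence: (14, 16, 15).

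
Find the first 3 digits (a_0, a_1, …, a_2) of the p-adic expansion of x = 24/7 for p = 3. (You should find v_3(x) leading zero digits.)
(a_0, …, a_2) = (0, 2, 1)

v_3(24/7) = 1, so a_0 = ... = a_0 = 0. Factor out: x = 3^1 · u with u = 8/7 a unit in ℤ_3. Expand u iteratively via a_{v+i} = u_i mod 3, u_{i+1} = (u_i − a_{v+i})/3:
  u_0 = 8/7;  a_1 = 2;  u_1 = (u_0 − 2)/3 = -2/7
  u_1 = -2/7;  a_2 = 1;  u_2 = (u_1 − 1)/3 = -3/7
Digits: (0, 2, 1).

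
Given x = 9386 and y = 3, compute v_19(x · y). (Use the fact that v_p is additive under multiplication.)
v_19(28158) = 2

v_p(x) = 2 (factor: 9386 = 19^2 · 26); v_p(y) = 0 (factor: 3 = 19^0 · 3). Additivity: v_p(xy) = v_p(x) + v_p(y) = 2 + 0 = 2. (Direct check: xy = 28158 = 19^2 · (78).)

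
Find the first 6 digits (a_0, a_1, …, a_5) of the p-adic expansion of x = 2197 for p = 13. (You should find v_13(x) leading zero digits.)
(a_0, …, a_5) = (0, 0, 0, 1, 0, 0)

v_13(2197) = 3, so a_0 = ... = a_2 = 0. Factor out: x = 13^3 · u with u = 1 a unit in ℤ_13. Expand u iteratively via a_{v+i} = u_i mod 13, u_{i+1} = (u_i − a_{v+i})/13:
  u_0 = 1;  a_3 = 1;  u_1 = (u_0 − 1)/13 = 0
  u_1 = 0;  a_4 = 0;  u_2 = (u_1 − 0)/13 = 0
  u_2 = 0;  a_5 = 0;  u_3 = (u_2 − 0)/13 = 0
Digits: (0, 0, 0, 1, 0, 0).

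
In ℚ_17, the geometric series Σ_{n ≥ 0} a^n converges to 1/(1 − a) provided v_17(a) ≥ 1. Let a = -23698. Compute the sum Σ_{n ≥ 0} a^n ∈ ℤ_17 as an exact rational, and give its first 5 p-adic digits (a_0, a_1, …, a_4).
Σ a^n = 1/(1 − a) = 1/23699;  first 5 digits = (1, 0, 3, 12, 8)

v_17(a) = 2 ≥ 1, so the series converges in ℤ_17 to 1/(1 − a) = 1/(1 − (-23698)) = 1/23699. Expand this rational in ℤ_17: compute digits iteratively via d_i = x_i mod 17, x_{i+1} = (x_i − d_i)/17. The first 5 digits are (1, 0, 3, 12, 8).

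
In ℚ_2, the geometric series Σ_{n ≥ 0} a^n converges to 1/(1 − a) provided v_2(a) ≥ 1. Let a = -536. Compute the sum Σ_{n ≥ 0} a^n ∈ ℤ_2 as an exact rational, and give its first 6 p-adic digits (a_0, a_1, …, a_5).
Σ a^n = 1/(1 − a) = 1/537;  first 6 digits = (1, 0, 0, 1, 0, 1)

v_2(a) = 3 ≥ 1, so the series converges in ℤ_2 to 1/(1 − a) = 1/(1 − (-536)) = 1/537. Expand this rational in ℤ_2: compute digits iteratively via d_i = x_i mod 2, x_{i+1} = (x_i − d_i)/2. The first 6 digits are (1, 0, 0, 1, 0, 1).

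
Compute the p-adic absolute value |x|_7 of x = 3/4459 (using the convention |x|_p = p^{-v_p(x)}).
|3/4459|_7 = 343

Step 1 — compute v_7(x) by factoring powers of 7 out of the numerator and denominator: v_7(3/4459) = -3. Step 2 — apply |x|_p = p^{-v_p(x)} = 7^{3} = 343.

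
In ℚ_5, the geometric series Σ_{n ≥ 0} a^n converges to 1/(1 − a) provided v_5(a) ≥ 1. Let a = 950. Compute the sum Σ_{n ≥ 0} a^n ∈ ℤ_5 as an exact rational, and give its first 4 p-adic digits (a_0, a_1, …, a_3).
Σ a^n = 1/(1 − a) = -1/949;  first 4 digits = (1, 0, 3, 2)

v_5(a) = 2 ≥ 1, so the series converges in ℤ_5 to 1/(1 − a) = 1/(1 − 950) = -1/949. Expand this rational in ℤ_5: compute digits iteratively via d_i = x_i mod 5, x_{i+1} = (x_i − d_i)/5. The first 4 digits are (1, 0, 3, 2).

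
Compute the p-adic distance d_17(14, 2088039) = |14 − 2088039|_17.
d_17(14, 2088039) = 1/83521

Step 1 — x − y = 14 − 2088039 = -2088025. Step 2 — v_17(-2088025) = 4 (factor: -2088025 = −(17^4 · 25); the sign does not affect v_p). Step 3 — |x − y|_17 = 17^{-4} = 1/83521.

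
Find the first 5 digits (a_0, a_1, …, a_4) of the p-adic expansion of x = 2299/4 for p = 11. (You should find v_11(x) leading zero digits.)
(a_0, …, a_4) = (0, 0, 2, 3, 8)

v_11(2299/4) = 2, so a_0 = ... = a_1 = 0. Factor out: x = 11^2 · u with u = 19/4 a unit in ℤ_11. Expand u iteratively via a_{v+i} = u_i mod 11, u_{i+1} = (u_i − a_{v+i})/11:
  u_0 = 19/4;  a_2 = 2;  u_1 = (u_0 − 2)/11 = 1/4
  u_1 = 1/4;  a_3 = 3;  u_2 = (u_1 − 3)/11 = -1/4
  u_2 = -1/4;  a_4 = 8;  u_3 = (u_2 − 8)/11 = -3/4
Digits: (0, 0, 2, 3, 8).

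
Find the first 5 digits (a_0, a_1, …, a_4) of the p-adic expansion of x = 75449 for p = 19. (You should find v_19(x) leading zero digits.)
(a_0, …, a_4) = (0, 0, 0, 11, 0)

v_19(75449) = 3, so a_0 = ... = a_2 = 0. Factor out: x = 19^3 · u with u = 11 a unit in ℤ_19. Expand u iteratively via a_{v+i} = u_i mod 19, u_{i+1} = (u_i − a_{v+i})/19:
  u_0 = 11;  a_3 = 11;  u_1 = (u_0 − 11)/19 = 0
  u_1 = 0;  a_4 = 0;  u_2 = (u_1 − 0)/19 = 0
Digits: (0, 0, 0, 11, 0).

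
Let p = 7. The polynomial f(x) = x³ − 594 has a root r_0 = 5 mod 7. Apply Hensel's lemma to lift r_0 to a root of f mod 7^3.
r_2 = 187 (mod 343)

Hensel: r_{i+1} = r_i − f(r_i)/f′(r_i) mod 7^{i+2}, where f′(x) = 3x². Iterate:
  r_0 = 5 (mod 7)
  r_1 = 40 (mod 49)
  r_2 = 187 (mod 343)
Final: r = 187 with f(r) ≡ 0 mod 7^3.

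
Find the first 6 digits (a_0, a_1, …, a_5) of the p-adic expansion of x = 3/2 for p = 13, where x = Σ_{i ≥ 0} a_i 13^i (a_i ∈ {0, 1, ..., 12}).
(a_0, …, a_5) = (8, 6, 6, 6, 6, 6)

v_13(3/2) = 0 (numerator and denominator both coprime to 13), so x ∈ ℤ_13^×. Compute digits iteratively via a_i = x_i mod 13, x_{i+1} = (x_i − a_i)/13, with x_0 = x:
  x_0 = 3/2;  a_0 = 8;  x_1 = (x_0 − 8)/13 = -1/2
  x_1 = -1/2;  a_1 = 6;  x_2 = (x_1 − 6)/13 = -1/2
  x_2 = -1/2;  a_2 = 6;  x_3 = (x_2 − 6)/13 = -1/2
  x_3 = -1/2;  a_3 = 6;  x_4 = (x_3 − 6)/13 = -1/2
  x_4 = -1/2;  a_4 = 6;  x_5 = (x_4 − 6)/13 = -1/2
  x_5 = -1/2;  a_5 = 6;  x_6 = (x_5 − 6)/13 = -1/2
Digits: (8, 6, 6, 6, 6, 6).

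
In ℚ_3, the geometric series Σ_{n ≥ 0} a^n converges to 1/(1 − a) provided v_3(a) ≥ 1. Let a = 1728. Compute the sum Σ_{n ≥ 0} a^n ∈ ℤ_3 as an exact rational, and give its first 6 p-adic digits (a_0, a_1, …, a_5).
Σ a^n = 1/(1 − a) = -1/1727;  first 6 digits = (1, 0, 0, 1, 0, 1)

v_3(a) = 3 ≥ 1, so the series converges in ℤ_3 to 1/(1 − a) = 1/(1 − 1728) = -1/1727. Expand this rational in ℤ_3: compute digits iteratively via d_i = x_i mod 3, x_{i+1} = (x_i − d_i)/3. The first 6 digits are (1, 0, 0, 1, 0, 1).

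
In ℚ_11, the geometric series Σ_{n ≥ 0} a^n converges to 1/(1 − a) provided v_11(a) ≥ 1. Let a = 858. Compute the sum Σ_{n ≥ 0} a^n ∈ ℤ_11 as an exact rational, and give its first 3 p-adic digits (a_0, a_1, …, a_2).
Σ a^n = 1/(1 − a) = -1/857;  first 3 digits = (1, 1, 8)

v_11(a) = 1 ≥ 1, so the series converges in ℤ_11 to 1/(1 − a) = 1/(1 − 858) = -1/857. Expand this rational in ℤ_11: compute digits iteratively via d_i = x_i mod 11, x_{i+1} = (x_i − d_i)/11. The first 3 digits are (1, 1, 8).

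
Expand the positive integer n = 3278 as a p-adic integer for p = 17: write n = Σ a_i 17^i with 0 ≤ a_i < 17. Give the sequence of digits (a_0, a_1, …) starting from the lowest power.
(a_0, a_1, …) = (14, 5, 11)

Repeated division by 17 gives the digits low-to-high: 3278 = 14 + 5·17^1 + 11·17^2. Digit sequence: (14, 5, 11).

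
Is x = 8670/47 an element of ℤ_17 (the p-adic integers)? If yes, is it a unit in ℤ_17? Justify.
x ∈ ℤ_17 but not a unit; v_17(x) = 2 > 0

ℤ_17 = {x ∈ ℚ_17 : v_17(x) ≥ 0} and ℤ_17^× = {x ∈ ℤ_17 : v_17(x) = 0}. Here v_17(8670/47) = v_17(num) − v_17(den) = 2; compare against these criteria.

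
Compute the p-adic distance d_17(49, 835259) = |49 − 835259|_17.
d_17(49, 835259) = 1/83521

Step 1 — x − y = 49 − 835259 = -835210. Step 2 — v_17(-835210) = 4 (factor: -835210 = −(17^4 · 10); the sign does not affect v_p). Step 3 — |x − y|_17 = 17^{-4} = 1/83521.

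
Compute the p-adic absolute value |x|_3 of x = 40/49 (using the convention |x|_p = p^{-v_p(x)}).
|40/49|_3 = 1

Step 1 — compute v_3(x) by factoring powers of 3 out of the numerator and denominator: v_3(40/49) = 0. Step 2 — apply |x|_p = p^{-v_p(x)} = 3^{0} = 1.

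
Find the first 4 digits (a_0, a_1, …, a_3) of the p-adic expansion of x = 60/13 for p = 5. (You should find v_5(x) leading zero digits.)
(a_0, …, a_3) = (0, 4, 4, 1)

v_5(60/13) = 1, so a_0 = ... = a_0 = 0. Factor out: x = 5^1 · u with u = 12/13 a unit in ℤ_5. Expand u iteratively via a_{v+i} = u_i mod 5, u_{i+1} = (u_i − a_{v+i})/5:
  u_0 = 12/13;  a_1 = 4;  u_1 = (u_0 − 4)/5 = -8/13
  u_1 = -8/13;  a_2 = 4;  u_2 = (u_1 − 4)/5 = -12/13
  u_2 = -12/13;  a_3 = 1;  u_3 = (u_2 − 1)/5 = -5/13
Digits: (0, 4, 4, 1).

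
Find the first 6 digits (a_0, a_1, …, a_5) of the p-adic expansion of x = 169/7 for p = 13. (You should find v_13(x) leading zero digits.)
(a_0, …, a_5) = (0, 0, 2, 11, 1, 11)

v_13(169/7) = 2, so a_0 = ... = a_1 = 0. Factor out: x = 13^2 · u with u = 1/7 a unit in ℤ_13. Expand u iteratively via a_{v+i} = u_i mod 13, u_{i+1} = (u_i − a_{v+i})/13:
  u_0 = 1/7;  a_2 = 2;  u_1 = (u_0 − 2)/13 = -1/7
  u_1 = -1/7;  a_3 = 11;  u_2 = (u_1 − 11)/13 = -6/7
  u_2 = -6/7;  a_4 = 1;  u_3 = (u_2 − 1)/13 = -1/7
  u_3 = -1/7;  a_5 = 11;  u_4 = (u_3 − 11)/13 = -6/7
Digits: (0, 0, 2, 11, 1, 11).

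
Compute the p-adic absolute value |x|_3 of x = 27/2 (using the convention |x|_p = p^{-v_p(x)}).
|27/2|_3 = 1/27

Step 1 — compute v_3(x) by factoring powers of 3 out of the numerator and denominator: v_3(27/2) = 3. Step 2 — apply |x|_p = p^{-v_p(x)} = 3^{-3} = 1/27.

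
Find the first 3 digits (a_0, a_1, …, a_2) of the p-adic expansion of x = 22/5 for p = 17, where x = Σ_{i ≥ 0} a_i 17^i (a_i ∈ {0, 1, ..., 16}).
(a_0, …, a_2) = (1, 7, 3)

v_17(22/5) = 0 (numerator and denominator both coprime to 17), so x ∈ ℤ_17^×. Compute digits iteratively via a_i = x_i mod 17, x_{i+1} = (x_i − a_i)/17, with x_0 = x:
  x_0 = 22/5;  a_0 = 1;  x_1 = (x_0 − 1)/17 = 1/5
  x_1 = 1/5;  a_1 = 7;  x_2 = (x_1 − 7)/17 = -2/5
  x_2 = -2/5;  a_2 = 3;  x_3 = (x_2 − 3)/17 = -1/5
Digits: (1, 7, 3).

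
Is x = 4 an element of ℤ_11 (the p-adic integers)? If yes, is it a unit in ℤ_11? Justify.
x ∈ ℤ_11^× (unit); v_11(x) = 0

ℤ_11 = {x ∈ ℚ_11 : v_11(x) ≥ 0} and ℤ_11^× = {x ∈ ℤ_11 : v_11(x) = 0}. Here v_11(4) = v_11(num) − v_11(den) = 0; compare against these criteria.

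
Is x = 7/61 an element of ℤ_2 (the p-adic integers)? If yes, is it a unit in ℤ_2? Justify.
x ∈ ℤ_2^× (unit); v_2(x) = 0

ℤ_2 = {x ∈ ℚ_2 : v_2(x) ≥ 0} and ℤ_2^× = {x ∈ ℤ_2 : v_2(x) = 0}. Here v_2(7/61) = v_2(num) − v_2(den) = 0; compare against these criteria.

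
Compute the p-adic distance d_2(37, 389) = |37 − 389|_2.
d_2(37, 389) = 1/32

Step 1 — x − y = 37 − 389 = -352. Step 2 — v_2(-352) = 5 (factor: -352 = −(2^5 · 11); the sign does not affect v_p). Step 3 — |x − y|_2 = 2^{-5} = 1/32.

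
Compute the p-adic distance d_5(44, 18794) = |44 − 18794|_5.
d_5(44, 18794) = 1/3125

Step 1 — x − y = 44 − 18794 = -18750. Step 2 — v_5(-18750) = 5 (factor: -18750 = −(5^5 · 6); the sign does not affect v_p). Step 3 — |x − y|_5 = 5^{-5} = 1/3125.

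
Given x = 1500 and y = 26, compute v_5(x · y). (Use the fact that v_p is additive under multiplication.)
v_5(39000) = 3

v_p(x) = 3 (factor: 1500 = 5^3 · 12); v_p(y) = 0 (factor: 26 = 5^0 · 26). Additivity: v_p(xy) = v_p(x) + v_p(y) = 3 + 0 = 3. (Direct check: xy = 39000 = 5^3 · (312).)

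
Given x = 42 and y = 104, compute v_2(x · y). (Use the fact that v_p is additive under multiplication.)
v_2(4368) = 4

v_p(x) = 1 (factor: 42 = 2^1 · 21); v_p(y) = 3 (factor: 104 = 2^3 · 13). Additivity: v_p(xy) = v_p(x) + v_p(y) = 1 + 3 = 4. (Direct check: xy = 4368 = 2^4 · (273).)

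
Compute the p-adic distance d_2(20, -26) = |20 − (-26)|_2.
d_2(20, -26) = 1/2

Step 1 — x − y = 20 − (-26) = 46. Step 2 — v_2(46) = 1 (factor: 46 = (2^1 · 23); the sign does not affect v_p). Step 3 — |x − y|_2 = 2^{-1} = 1/2.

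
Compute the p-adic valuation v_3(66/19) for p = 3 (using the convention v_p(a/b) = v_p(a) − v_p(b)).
v_3(66/19) = 1

Factor powers of 3 from the numerator and denominator of the reduced fraction: 66 = 3^1 · 22 and 19 = 3^0 · 19. Apply v_p(a/b) = v_p(a) − v_p(b): v_3(66/19) = 1 − 0 = 1.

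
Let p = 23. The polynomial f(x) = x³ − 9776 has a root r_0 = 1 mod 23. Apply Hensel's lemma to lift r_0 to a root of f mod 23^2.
r_1 = 438 (mod 529)

Hensel: r_{i+1} = r_i − f(r_i)/f′(r_i) mod 23^{i+2}, where f′(x) = 3x². Iterate:
  r_0 = 1 (mod 23)
  r_1 = 438 (mod 529)
Final: r = 438 with f(r) ≡ 0 mod 23^2.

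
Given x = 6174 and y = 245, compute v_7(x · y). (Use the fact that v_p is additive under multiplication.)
v_7(1512630) = 5

v_p(x) = 3 (factor: 6174 = 7^3 · 18); v_p(y) = 2 (factor: 245 = 7^2 · 5). Additivity: v_p(xy) = v_p(x) + v_p(y) = 3 + 2 = 5. (Direct check: xy = 1512630 = 7^5 · (90).)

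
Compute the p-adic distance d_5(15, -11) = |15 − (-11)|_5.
d_5(15, -11) = 1

Step 1 — x − y = 15 − (-11) = 26. Step 2 — v_5(26) = 0 (factor: 26 = (5^0 · 26); the sign does not affect v_p). Step 3 — |x − y|_5 = 5^{0} = 1.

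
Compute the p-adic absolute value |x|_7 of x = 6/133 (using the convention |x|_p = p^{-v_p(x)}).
|6/133|_7 = 7

Step 1 — compute v_7(x) by factoring powers of 7 out of the numerator and denominator: v_7(6/133) = -1. Step 2 — apply |x|_p = p^{-v_p(x)} = 7^{1} = 7.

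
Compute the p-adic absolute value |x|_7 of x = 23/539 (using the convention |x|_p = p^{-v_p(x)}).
|23/539|_7 = 49

Step 1 — compute v_7(x) by factoring powers of 7 out of the numerator and denominator: v_7(23/539) = -2. Step 2 — apply |x|_p = p^{-v_p(x)} = 7^{2} = 49.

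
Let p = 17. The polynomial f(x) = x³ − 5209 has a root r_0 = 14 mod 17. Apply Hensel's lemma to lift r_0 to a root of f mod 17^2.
r_1 = 116 (mod 289)

Hensel: r_{i+1} = r_i − f(r_i)/f′(r_i) mod 17^{i+2}, where f′(x) = 3x². Iterate:
  r_0 = 14 (mod 17)
  r_1 = 116 (mod 289)
Final: r = 116 with f(r) ≡ 0 mod 17^2.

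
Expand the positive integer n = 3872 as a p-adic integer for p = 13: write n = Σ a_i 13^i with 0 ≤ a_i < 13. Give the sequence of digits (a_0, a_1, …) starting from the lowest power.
(a_0, a_1, …) = (11, 11, 9, 1)

Repeated division by 13 gives the digits low-to-high: 3872 = 11 + 11·13^1 + 9·13^2 + 1·13^3. Digit sequence: (11, 11, 9, 1).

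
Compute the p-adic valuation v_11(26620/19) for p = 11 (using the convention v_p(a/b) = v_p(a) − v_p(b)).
v_11(26620/19) = 3

Factor powers of 11 from the numerator and denominator of the reduced fraction: 26620 = 11^3 · 20 and 19 = 11^0 · 19. Apply v_p(a/b) = v_p(a) − v_p(b): v_11(26620/19) = 3 − 0 = 3.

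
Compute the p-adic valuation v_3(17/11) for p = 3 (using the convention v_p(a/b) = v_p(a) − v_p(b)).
v_3(17/11) = 0

Factor powers of 3 from the numerator and denominator of the reduced fraction: 17 = 3^0 · 17 and 11 = 3^0 · 11. Apply v_p(a/b) = v_p(a) − v_p(b): v_3(17/11) = 0 − 0 = 0.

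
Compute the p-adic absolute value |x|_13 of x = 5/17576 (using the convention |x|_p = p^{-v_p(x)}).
|5/17576|_13 = 2197

Step 1 — compute v_13(x) by factoring powers of 13 out of the numerator and denominator: v_13(5/17576) = -3. Step 2 — apply |x|_p = p^{-v_p(x)} = 13^{3} = 2197.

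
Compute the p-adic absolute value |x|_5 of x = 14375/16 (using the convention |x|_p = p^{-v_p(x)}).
|14375/16|_5 = 1/625

Step 1 — compute v_5(x) by factoring powers of 5 out of the numerator and denominator: v_5(14375/16) = 4. Step 2 — apply |x|_p = p^{-v_p(x)} = 5^{-4} = 1/625.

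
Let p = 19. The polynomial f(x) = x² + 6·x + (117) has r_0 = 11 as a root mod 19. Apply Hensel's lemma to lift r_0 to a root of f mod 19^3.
r_2 = 6395 (mod 6859)

Hensel: r_{i+1} = r_i − f(r_i)·(f′(r_i))^{-1} mod 19^{i+2}, f′(x) = 2x + 6. Iterate:
  r_0 = 11 (mod 19)
  r_1 = 258 (mod 361)
  r_2 = 6395 (mod 6859)
Final: r = 6395 satisfies f(r) ≡ 0 mod 19^3.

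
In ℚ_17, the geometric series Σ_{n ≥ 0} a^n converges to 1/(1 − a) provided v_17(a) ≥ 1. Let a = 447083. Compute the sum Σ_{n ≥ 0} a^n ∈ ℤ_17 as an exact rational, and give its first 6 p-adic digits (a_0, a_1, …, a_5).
Σ a^n = 1/(1 − a) = -1/447082;  first 6 digits = (1, 0, 0, 6, 5, 0)

v_17(a) = 3 ≥ 1, so the series converges in ℤ_17 to 1/(1 − a) = 1/(1 − 447083) = -1/447082. Expand this rational in ℤ_17: compute digits iteratively via d_i = x_i mod 17, x_{i+1} = (x_i − d_i)/17. The first 6 digits are (1, 0, 0, 6, 5, 0).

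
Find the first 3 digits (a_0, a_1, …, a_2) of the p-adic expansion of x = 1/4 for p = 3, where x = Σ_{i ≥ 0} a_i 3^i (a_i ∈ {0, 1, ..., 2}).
(a_0, …, a_2) = (1, 2, 0)

v_3(1/4) = 0 (numerator and denominator both coprime to 3), so x ∈ ℤ_3^×. Compute digits iteratively via a_i = x_i mod 3, x_{i+1} = (x_i − a_i)/3, with x_0 = x:
  x_0 = 1/4;  a_0 = 1;  x_1 = (x_0 − 1)/3 = -1/4
  x_1 = -1/4;  a_1 = 2;  x_2 = (x_1 − 2)/3 = -3/4
  x_2 = -3/4;  a_2 = 0;  x_3 = (x_2 − 0)/3 = -1/4
Digits: (1, 2, 0).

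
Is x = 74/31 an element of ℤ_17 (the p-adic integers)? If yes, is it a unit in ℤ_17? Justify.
x ∈ ℤ_17^× (unit); v_17(x) = 0

ℤ_17 = {x ∈ ℚ_17 : v_17(x) ≥ 0} and ℤ_17^× = {x ∈ ℤ_17 : v_17(x) = 0}. Here v_17(74/31) = v_17(num) − v_17(den) = 0; compare against these criteria.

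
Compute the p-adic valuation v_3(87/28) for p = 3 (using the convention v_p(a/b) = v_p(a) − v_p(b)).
v_3(87/28) = 1

Factor powers of 3 from the numerator and denominator of the reduced fraction: 87 = 3^1 · 29 and 28 = 3^0 · 28. Apply v_p(a/b) = v_p(a) − v_p(b): v_3(87/28) = 1 − 0 = 1.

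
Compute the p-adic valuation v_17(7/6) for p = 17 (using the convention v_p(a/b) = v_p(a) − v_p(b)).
v_17(7/6) = 0

Factor powers of 17 from the numerator and denominator of the reduced fraction: 7 = 17^0 · 7 and 6 = 17^0 · 6. Apply v_p(a/b) = v_p(a) − v_p(b): v_17(7/6) = 0 − 0 = 0.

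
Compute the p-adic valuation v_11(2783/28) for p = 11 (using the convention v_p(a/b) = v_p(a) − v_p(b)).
v_11(2783/28) = 2

Factor powers of 11 from the numerator and denominator of the reduced fraction: 2783 = 11^2 · 23 and 28 = 11^0 · 28. Apply v_p(a/b) = v_p(a) − v_p(b): v_11(2783/28) = 2 − 0 = 2.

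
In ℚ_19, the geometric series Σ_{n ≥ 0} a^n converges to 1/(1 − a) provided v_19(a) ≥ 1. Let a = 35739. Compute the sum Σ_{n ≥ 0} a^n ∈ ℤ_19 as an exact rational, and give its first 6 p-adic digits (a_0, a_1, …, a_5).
Σ a^n = 1/(1 − a) = -1/35738;  first 6 digits = (1, 0, 4, 5, 16, 2)

v_19(a) = 2 ≥ 1, so the series converges in ℤ_19 to 1/(1 − a) = 1/(1 − 35739) = -1/35738. Expand this rational in ℤ_19: compute digits iteratively via d_i = x_i mod 19, x_{i+1} = (x_i − d_i)/19. The first 6 digits are (1, 0, 4, 5, 16, 2).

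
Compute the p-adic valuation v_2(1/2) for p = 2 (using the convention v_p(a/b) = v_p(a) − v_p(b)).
v_2(1/2) = -1

Factor powers of 2 from the numerator and denominator of the reduced fraction: 1 = 2^0 · 1 and 2 = 2^1 · 1. Apply v_p(a/b) = v_p(a) − v_p(b): v_2(1/2) = 0 − 1 = -1.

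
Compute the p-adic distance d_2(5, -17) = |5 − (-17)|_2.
d_2(5, -17) = 1/2

Step 1 — x − y = 5 − (-17) = 22. Step 2 — v_2(22) = 1 (factor: 22 = (2^1 · 11); the sign does not affect v_p). Step 3 — |x − y|_2 = 2^{-1} = 1/2.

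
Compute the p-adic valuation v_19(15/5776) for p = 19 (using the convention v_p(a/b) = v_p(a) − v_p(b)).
v_19(15/5776) = -2

Factor powers of 19 from the numerator and denominator of the reduced fraction: 15 = 19^0 · 15 and 5776 = 19^2 · 16. Apply v_p(a/b) = v_p(a) − v_p(b): v_19(15/5776) = 0 − 2 = -2.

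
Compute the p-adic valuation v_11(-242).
v_11(-242) = 2

v_11(n) is the largest exponent k such that 11^k divides n. Factor out: -242 = -11^2 · 2. (Sign doesn't affect v_p.) So v_11(-242) = 2.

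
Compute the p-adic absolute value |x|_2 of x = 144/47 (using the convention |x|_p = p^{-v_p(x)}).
|144/47|_2 = 1/16

Step 1 — compute v_2(x) by factoring powers of 2 out of the numerator and denominator: v_2(144/47) = 4. Step 2 — apply |x|_p = p^{-v_p(x)} = 2^{-4} = 1/16.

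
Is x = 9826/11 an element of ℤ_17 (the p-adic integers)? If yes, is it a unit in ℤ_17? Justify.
x ∈ ℤ_17 but not a unit; v_17(x) = 3 > 0

ℤ_17 = {x ∈ ℚ_17 : v_17(x) ≥ 0} and ℤ_17^× = {x ∈ ℤ_17 : v_17(x) = 0}. Here v_17(9826/11) = v_17(num) − v_17(den) = 3; compare against these criteria.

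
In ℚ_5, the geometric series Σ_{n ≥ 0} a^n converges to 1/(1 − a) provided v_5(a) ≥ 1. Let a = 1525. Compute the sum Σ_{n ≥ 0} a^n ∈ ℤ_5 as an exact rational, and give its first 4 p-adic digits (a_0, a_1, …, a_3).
Σ a^n = 1/(1 − a) = -1/1524;  first 4 digits = (1, 0, 1, 2)

v_5(a) = 2 ≥ 1, so the series converges in ℤ_5 to 1/(1 − a) = 1/(1 − 1525) = -1/1524. Expand this rational in ℤ_5: compute digits iteratively via d_i = x_i mod 5, x_{i+1} = (x_i − d_i)/5. The first 4 digits are (1, 0, 1, 2).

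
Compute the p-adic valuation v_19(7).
v_19(7) = 0

v_19(n) is the largest exponent k such that 19^k divides n. Factor out: 7 = 19^0 · 7. (Sign doesn't affect v_p.) So v_19(7) = 0.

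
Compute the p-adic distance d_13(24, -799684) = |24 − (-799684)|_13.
d_13(24, -799684) = 1/28561

Step 1 — x − y = 24 − (-799684) = 799708. Step 2 — v_13(799708) = 4 (factor: 799708 = (13^4 · 28); the sign does not affect v_p). Step 3 — |x − y|_13 = 13^{-4} = 1/28561.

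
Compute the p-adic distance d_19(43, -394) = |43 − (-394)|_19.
d_19(43, -394) = 1/19

Step 1 — x − y = 43 − (-394) = 437. Step 2 — v_19(437) = 1 (factor: 437 = (19^1 · 23); the sign does not affect v_p). Step 3 — |x − y|_19 = 19^{-1} = 1/19.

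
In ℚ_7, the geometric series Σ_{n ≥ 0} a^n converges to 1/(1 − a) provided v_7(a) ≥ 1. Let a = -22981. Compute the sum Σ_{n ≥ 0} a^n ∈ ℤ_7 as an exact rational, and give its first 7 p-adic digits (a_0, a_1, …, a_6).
Σ a^n = 1/(1 − a) = 1/22982;  first 7 digits = (1, 0, 0, 3, 4, 5, 1)

v_7(a) = 3 ≥ 1, so the series converges in ℤ_7 to 1/(1 − a) = 1/(1 − (-22981)) = 1/22982. Expand this rational in ℤ_7: compute digits iteratively via d_i = x_i mod 7, x_{i+1} = (x_i − d_i)/7. The first 7 digits are (1, 0, 0, 3, 4, 5, 1).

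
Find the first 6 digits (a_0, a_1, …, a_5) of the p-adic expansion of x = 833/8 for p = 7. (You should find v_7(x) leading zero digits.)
(a_0, …, a_5) = (0, 0, 3, 6, 0, 6)

v_7(833/8) = 2, so a_0 = ... = a_1 = 0. Factor out: x = 7^2 · u with u = 17/8 a unit in ℤ_7. Expand u iteratively via a_{v+i} = u_i mod 7, u_{i+1} = (u_i − a_{v+i})/7:
  u_0 = 17/8;  a_2 = 3;  u_1 = (u_0 − 3)/7 = -1/8
  u_1 = -1/8;  a_3 = 6;  u_2 = (u_1 − 6)/7 = -7/8
  u_2 = -7/8;  a_4 = 0;  u_3 = (u_2 − 0)/7 = -1/8
  u_3 = -1/8;  a_5 = 6;  u_4 = (u_3 − 6)/7 = -7/8
Digits: (0, 0, 3, 6, 0, 6).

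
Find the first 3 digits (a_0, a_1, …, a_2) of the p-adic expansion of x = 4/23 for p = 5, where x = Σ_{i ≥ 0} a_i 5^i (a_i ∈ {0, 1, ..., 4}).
(a_0, …, a_2) = (3, 4, 3)

v_5(4/23) = 0 (numerator and denominator both coprime to 5), so x ∈ ℤ_5^×. Compute digits iteratively via a_i = x_i mod 5, x_{i+1} = (x_i − a_i)/5, with x_0 = x:
  x_0 = 4/23;  a_0 = 3;  x_1 = (x_0 − 3)/5 = -13/23
  x_1 = -13/23;  a_1 = 4;  x_2 = (x_1 − 4)/5 = -21/23
  x_2 = -21/23;  a_2 = 3;  x_3 = (x_2 − 3)/5 = -18/23
Digits: (3, 4, 3).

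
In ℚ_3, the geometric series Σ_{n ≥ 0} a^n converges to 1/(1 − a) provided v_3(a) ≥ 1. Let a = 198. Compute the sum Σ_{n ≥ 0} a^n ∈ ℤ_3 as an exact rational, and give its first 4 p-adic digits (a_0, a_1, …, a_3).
Σ a^n = 1/(1 − a) = -1/197;  first 4 digits = (1, 0, 1, 1)

v_3(a) = 2 ≥ 1, so the series converges in ℤ_3 to 1/(1 − a) = 1/(1 − 198) = -1/197. Expand this rational in ℤ_3: compute digits iteratively via d_i = x_i mod 3, x_{i+1} = (x_i − d_i)/3. The first 4 digits are (1, 0, 1, 1).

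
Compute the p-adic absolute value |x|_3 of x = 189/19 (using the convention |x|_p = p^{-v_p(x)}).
|189/19|_3 = 1/27

Step 1 — compute v_3(x) by factoring powers of 3 out of the numerator and denominator: v_3(189/19) = 3. Step 2 — apply |x|_p = p^{-v_p(x)} = 3^{-3} = 1/27.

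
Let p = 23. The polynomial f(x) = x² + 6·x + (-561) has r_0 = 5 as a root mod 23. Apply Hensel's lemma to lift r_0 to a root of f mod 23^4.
r_3 = 1293 (mod 279841)

Hensel: r_{i+1} = r_i − f(r_i)·(f′(r_i))^{-1} mod 23^{i+2}, f′(x) = 2x + 6. Iterate:
  r_0 = 5 (mod 23)
  r_1 = 235 (mod 529)
  r_2 = 1293 (mod 12167)
  r_3 = 1293 (mod 279841)
Final: r = 1293 satisfies f(r) ≡ 0 mod 23^4.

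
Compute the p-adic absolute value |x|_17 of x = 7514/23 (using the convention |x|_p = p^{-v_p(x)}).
|7514/23|_17 = 1/289

Step 1 — compute v_17(x) by factoring powers of 17 out of the numerator and denominator: v_17(7514/23) = 2. Step 2 — apply |x|_p = p^{-v_p(x)} = 17^{-2} = 1/289.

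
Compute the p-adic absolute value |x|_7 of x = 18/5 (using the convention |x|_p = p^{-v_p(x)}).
|18/5|_7 = 1

Step 1 — compute v_7(x) by factoring powers of 7 out of the numerator and denominator: v_7(18/5) = 0. Step 2 — apply |x|_p = p^{-v_p(x)} = 7^{0} = 1.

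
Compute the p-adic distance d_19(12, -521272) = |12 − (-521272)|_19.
d_19(12, -521272) = 1/130321

Step 1 — x − y = 12 − (-521272) = 521284. Step 2 — v_19(521284) = 4 (factor: 521284 = (19^4 · 4); the sign does not affect v_p). Step 3 — |x − y|_19 = 19^{-4} = 1/130321.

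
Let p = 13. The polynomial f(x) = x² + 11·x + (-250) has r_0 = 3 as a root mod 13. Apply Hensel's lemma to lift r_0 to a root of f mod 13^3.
r_2 = 1407 (mod 2197)

Hensel: r_{i+1} = r_i − f(r_i)·(f′(r_i))^{-1} mod 13^{i+2}, f′(x) = 2x + 11. Iterate:
  r_0 = 3 (mod 13)
  r_1 = 55 (mod 169)
  r_2 = 1407 (mod 2197)
Final: r = 1407 satisfies f(r) ≡ 0 mod 13^3.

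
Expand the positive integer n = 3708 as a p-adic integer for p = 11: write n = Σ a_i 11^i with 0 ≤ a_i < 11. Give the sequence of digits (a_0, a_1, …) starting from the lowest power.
(a_0, a_1, …) = (1, 7, 8, 2)

Repeated division by 11 gives the digits low-to-high: 3708 = 1 + 7·11^1 + 8·11^2 + 2·11^3. Digit sequence: (1, 7, 8, 2).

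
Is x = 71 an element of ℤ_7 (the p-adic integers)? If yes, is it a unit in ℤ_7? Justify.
x ∈ ℤ_7^× (unit); v_7(x) = 0

ℤ_7 = {x ∈ ℚ_7 : v_7(x) ≥ 0} and ℤ_7^× = {x ∈ ℤ_7 : v_7(x) = 0}. Here v_7(71) = v_7(num) − v_7(den) = 0; compare against these criteria.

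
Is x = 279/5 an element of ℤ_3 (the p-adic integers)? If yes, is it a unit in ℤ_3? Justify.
x ∈ ℤ_3 but not a unit; v_3(x) = 2 > 0

ℤ_3 = {x ∈ ℚ_3 : v_3(x) ≥ 0} and ℤ_3^× = {x ∈ ℤ_3 : v_3(x) = 0}. Here v_3(279/5) = v_3(num) − v_3(den) = 2; compare against these criteria.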